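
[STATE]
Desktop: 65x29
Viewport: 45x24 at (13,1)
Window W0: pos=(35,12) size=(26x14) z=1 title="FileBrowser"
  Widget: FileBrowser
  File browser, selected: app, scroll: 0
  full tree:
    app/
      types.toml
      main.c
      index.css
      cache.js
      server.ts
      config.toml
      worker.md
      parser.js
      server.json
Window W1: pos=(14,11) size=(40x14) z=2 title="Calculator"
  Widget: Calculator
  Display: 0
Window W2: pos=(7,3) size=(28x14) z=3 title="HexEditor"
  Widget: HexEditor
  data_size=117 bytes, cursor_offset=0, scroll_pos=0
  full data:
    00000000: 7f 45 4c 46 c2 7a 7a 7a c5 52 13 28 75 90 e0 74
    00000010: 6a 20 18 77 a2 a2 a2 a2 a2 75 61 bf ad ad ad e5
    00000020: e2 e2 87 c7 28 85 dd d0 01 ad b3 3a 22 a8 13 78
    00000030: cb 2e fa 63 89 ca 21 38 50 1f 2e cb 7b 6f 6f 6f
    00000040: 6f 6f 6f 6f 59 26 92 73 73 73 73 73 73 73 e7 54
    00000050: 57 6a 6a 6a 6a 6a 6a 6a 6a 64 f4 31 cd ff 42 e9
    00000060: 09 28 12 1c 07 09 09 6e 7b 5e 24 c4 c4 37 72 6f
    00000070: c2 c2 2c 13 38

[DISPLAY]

                                             
                                             
━━━━━━━━━━━━━━━━━━━━━┓                       
ditor                ┃                       
─────────────────────┨                       
000  7F 45 4c 46 c2 7┃                       
010  6a 20 18 77 a2 a┃                       
020  e2 e2 87 c7 28 8┃                       
030  cb 2e fa 63 89 c┃                       
040  6f 6f 6f 6f 59 2┃                       
050  57 6a 6a 6a 6a 6┃━━━━━━━━━━━━━━━━━━┓    
060  09 28 12 1c 07 0┃                  ┃━━━━
070  c2 c2 2c 13 38  ┃──────────────────┨    
                     ┃                 0┃────
                     ┃                  ┃    
━━━━━━━━━━━━━━━━━━━━━┛                  ┃    
 ┃├───┼───┼───┼───┤                     ┃    
 ┃│ 4 │ 5 │ 6 │ × │                     ┃    
 ┃├───┼───┼───┼───┤                     ┃    
 ┃│ 1 │ 2 │ 3 │ - │                     ┃    
 ┃├───┼───┼───┼───┤                     ┃    
 ┃│ 0 │ . │ = │ + │                     ┃    
 ┃└───┴───┴───┴───┘                     ┃    
 ┗━━━━━━━━━━━━━━━━━━━━━━━━━━━━━━━━━━━━━━┛    


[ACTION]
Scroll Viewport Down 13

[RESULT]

─────────────────────┨                       
000  7F 45 4c 46 c2 7┃                       
010  6a 20 18 77 a2 a┃                       
020  e2 e2 87 c7 28 8┃                       
030  cb 2e fa 63 89 c┃                       
040  6f 6f 6f 6f 59 2┃                       
050  57 6a 6a 6a 6a 6┃━━━━━━━━━━━━━━━━━━┓    
060  09 28 12 1c 07 0┃                  ┃━━━━
070  c2 c2 2c 13 38  ┃──────────────────┨    
                     ┃                 0┃────
                     ┃                  ┃    
━━━━━━━━━━━━━━━━━━━━━┛                  ┃    
 ┃├───┼───┼───┼───┤                     ┃    
 ┃│ 4 │ 5 │ 6 │ × │                     ┃    
 ┃├───┼───┼───┼───┤                     ┃    
 ┃│ 1 │ 2 │ 3 │ - │                     ┃    
 ┃├───┼───┼───┼───┤                     ┃    
 ┃│ 0 │ . │ = │ + │                     ┃    
 ┃└───┴───┴───┴───┘                     ┃    
 ┗━━━━━━━━━━━━━━━━━━━━━━━━━━━━━━━━━━━━━━┛    
                      ┗━━━━━━━━━━━━━━━━━━━━━━
                                             
                                             
                                             


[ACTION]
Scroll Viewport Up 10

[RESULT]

                                             
                                             
                                             
━━━━━━━━━━━━━━━━━━━━━┓                       
ditor                ┃                       
─────────────────────┨                       
000  7F 45 4c 46 c2 7┃                       
010  6a 20 18 77 a2 a┃                       
020  e2 e2 87 c7 28 8┃                       
030  cb 2e fa 63 89 c┃                       
040  6f 6f 6f 6f 59 2┃                       
050  57 6a 6a 6a 6a 6┃━━━━━━━━━━━━━━━━━━┓    
060  09 28 12 1c 07 0┃                  ┃━━━━
070  c2 c2 2c 13 38  ┃──────────────────┨    
                     ┃                 0┃────
                     ┃                  ┃    
━━━━━━━━━━━━━━━━━━━━━┛                  ┃    
 ┃├───┼───┼───┼───┤                     ┃    
 ┃│ 4 │ 5 │ 6 │ × │                     ┃    
 ┃├───┼───┼───┼───┤                     ┃    
 ┃│ 1 │ 2 │ 3 │ - │                     ┃    
 ┃├───┼───┼───┼───┤                     ┃    
 ┃│ 0 │ . │ = │ + │                     ┃    
 ┃└───┴───┴───┴───┘                     ┃    


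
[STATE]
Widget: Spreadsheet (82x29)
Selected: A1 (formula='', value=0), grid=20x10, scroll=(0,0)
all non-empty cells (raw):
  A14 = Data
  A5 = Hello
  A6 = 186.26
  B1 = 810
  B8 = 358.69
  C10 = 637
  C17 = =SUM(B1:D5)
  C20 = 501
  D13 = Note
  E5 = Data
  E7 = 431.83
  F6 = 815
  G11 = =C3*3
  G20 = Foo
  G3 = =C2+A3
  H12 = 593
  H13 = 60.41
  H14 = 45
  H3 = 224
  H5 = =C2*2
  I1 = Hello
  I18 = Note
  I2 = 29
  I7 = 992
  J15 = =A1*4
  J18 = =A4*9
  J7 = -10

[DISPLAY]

A1:                                                                               
       A       B       C       D       E       F       G       H       I       J  
----------------------------------------------------------------------------------
  1      [0]     810       0       0       0       0       0       0Hello         
  2        0       0       0       0       0       0       0       0      29      
  3        0       0       0       0       0       0       0     224       0      
  4        0       0       0       0       0       0       0       0       0      
  5 Hello          0       0       0Data           0       0       0       0      
  6   186.26       0       0       0       0     815       0       0       0      
  7        0       0       0       0  431.83       0       0       0     992     -
  8        0  358.69       0       0       0       0       0       0       0      
  9        0       0       0       0       0       0       0       0       0      
 10        0       0     637       0       0       0       0       0       0      
 11        0       0       0       0       0       0       0       0       0      
 12        0       0       0       0       0       0       0     593       0      
 13        0       0       0Note           0       0       0   60.41       0      
 14 Data           0       0       0       0       0       0      45       0      
 15        0       0       0       0       0       0       0       0       0      
 16        0       0       0       0       0       0       0       0       0      
 17        0       0     810       0       0       0       0       0       0      
 18        0       0       0       0       0       0       0       0Note          
 19        0       0       0       0       0       0       0       0       0      
 20        0       0     501       0       0       0Foo            0       0      
                                                                                  
                                                                                  
                                                                                  
                                                                                  
                                                                                  
                                                                                  


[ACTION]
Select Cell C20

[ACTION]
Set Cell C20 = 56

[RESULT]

C20: 56                                                                           
       A       B       C       D       E       F       G       H       I       J  
----------------------------------------------------------------------------------
  1        0     810       0       0       0       0       0       0Hello         
  2        0       0       0       0       0       0       0       0      29      
  3        0       0       0       0       0       0       0     224       0      
  4        0       0       0       0       0       0       0       0       0      
  5 Hello          0       0       0Data           0       0       0       0      
  6   186.26       0       0       0       0     815       0       0       0      
  7        0       0       0       0  431.83       0       0       0     992     -
  8        0  358.69       0       0       0       0       0       0       0      
  9        0       0       0       0       0       0       0       0       0      
 10        0       0     637       0       0       0       0       0       0      
 11        0       0       0       0       0       0       0       0       0      
 12        0       0       0       0       0       0       0     593       0      
 13        0       0       0Note           0       0       0   60.41       0      
 14 Data           0       0       0       0       0       0      45       0      
 15        0       0       0       0       0       0       0       0       0      
 16        0       0       0       0       0       0       0       0       0      
 17        0       0     810       0       0       0       0       0       0      
 18        0       0       0       0       0       0       0       0Note          
 19        0       0       0       0       0       0       0       0       0      
 20        0       0    [56]       0       0       0Foo            0       0      
                                                                                  
                                                                                  
                                                                                  
                                                                                  
                                                                                  
                                                                                  


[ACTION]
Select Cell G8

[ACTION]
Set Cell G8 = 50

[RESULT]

G8: 50                                                                            
       A       B       C       D       E       F       G       H       I       J  
----------------------------------------------------------------------------------
  1        0     810       0       0       0       0       0       0Hello         
  2        0       0       0       0       0       0       0       0      29      
  3        0       0       0       0       0       0       0     224       0      
  4        0       0       0       0       0       0       0       0       0      
  5 Hello          0       0       0Data           0       0       0       0      
  6   186.26       0       0       0       0     815       0       0       0      
  7        0       0       0       0  431.83       0       0       0     992     -
  8        0  358.69       0       0       0       0    [50]       0       0      
  9        0       0       0       0       0       0       0       0       0      
 10        0       0     637       0       0       0       0       0       0      
 11        0       0       0       0       0       0       0       0       0      
 12        0       0       0       0       0       0       0     593       0      
 13        0       0       0Note           0       0       0   60.41       0      
 14 Data           0       0       0       0       0       0      45       0      
 15        0       0       0       0       0       0       0       0       0      
 16        0       0       0       0       0       0       0       0       0      
 17        0       0     810       0       0       0       0       0       0      
 18        0       0       0       0       0       0       0       0Note          
 19        0       0       0       0       0       0       0       0       0      
 20        0       0      56       0       0       0Foo            0       0      
                                                                                  
                                                                                  
                                                                                  
                                                                                  
                                                                                  
                                                                                  


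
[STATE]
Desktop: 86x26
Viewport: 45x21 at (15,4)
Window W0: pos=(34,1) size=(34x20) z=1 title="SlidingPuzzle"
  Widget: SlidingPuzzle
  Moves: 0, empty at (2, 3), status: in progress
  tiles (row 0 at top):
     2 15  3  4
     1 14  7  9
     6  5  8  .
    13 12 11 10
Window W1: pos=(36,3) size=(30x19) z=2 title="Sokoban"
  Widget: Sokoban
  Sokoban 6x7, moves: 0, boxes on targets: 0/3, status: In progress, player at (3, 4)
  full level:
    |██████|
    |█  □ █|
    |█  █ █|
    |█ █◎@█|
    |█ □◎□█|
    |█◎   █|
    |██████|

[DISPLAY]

                   ┃┌┃ Sokoban               
                   ┃│┠───────────────────────
                   ┃├┃██████                 
                   ┃│┃█  □ █                 
                   ┃├┃█  █ █                 
                   ┃│┃█ █◎@█                 
                   ┃├┃█ □◎□█                 
                   ┃│┃█◎   █                 
                   ┃└┃██████                 
                   ┃M┃Moves: 0  0/3          
                   ┃ ┃                       
                   ┃ ┃                       
                   ┃ ┃                       
                   ┃ ┃                       
                   ┃ ┃                       
                   ┃ ┃                       
                   ┗━┃                       
                     ┗━━━━━━━━━━━━━━━━━━━━━━━
                                             
                                             
                                             


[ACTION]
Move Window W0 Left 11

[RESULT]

        ┃┌────┬────┬─┃ Sokoban               
        ┃│  2 │ 15 │ ┠───────────────────────
        ┃├────┼────┼─┃██████                 
        ┃│  1 │ 14 │ ┃█  □ █                 
        ┃├────┼────┼─┃█  █ █                 
        ┃│  6 │  5 │ ┃█ █◎@█                 
        ┃├────┼────┼─┃█ □◎□█                 
        ┃│ 13 │ 12 │ ┃█◎   █                 
        ┃└────┴────┴─┃██████                 
        ┃Moves: 0    ┃Moves: 0  0/3          
        ┃            ┃                       
        ┃            ┃                       
        ┃            ┃                       
        ┃            ┃                       
        ┃            ┃                       
        ┃            ┃                       
        ┗━━━━━━━━━━━━┃                       
                     ┗━━━━━━━━━━━━━━━━━━━━━━━
                                             
                                             
                                             


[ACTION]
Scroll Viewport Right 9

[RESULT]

┌────┬────┬─┃ Sokoban                    ┃   
│  2 │ 15 │ ┠────────────────────────────┨   
├────┼────┼─┃██████                      ┃   
│  1 │ 14 │ ┃█  □ █                      ┃   
├────┼────┼─┃█  █ █                      ┃   
│  6 │  5 │ ┃█ █◎@█                      ┃   
├────┼────┼─┃█ □◎□█                      ┃   
│ 13 │ 12 │ ┃█◎   █                      ┃   
└────┴────┴─┃██████                      ┃   
Moves: 0    ┃Moves: 0  0/3               ┃   
            ┃                            ┃   
            ┃                            ┃   
            ┃                            ┃   
            ┃                            ┃   
            ┃                            ┃   
            ┃                            ┃   
━━━━━━━━━━━━┃                            ┃   
            ┗━━━━━━━━━━━━━━━━━━━━━━━━━━━━┛   
                                             
                                             
                                             


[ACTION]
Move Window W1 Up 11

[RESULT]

┌────┬────┬─┃█  □ █                      ┃   
│  2 │ 15 │ ┃█  █ █                      ┃   
├────┼────┼─┃█ █◎@█                      ┃   
│  1 │ 14 │ ┃█ □◎□█                      ┃   
├────┼────┼─┃█◎   █                      ┃   
│  6 │  5 │ ┃██████                      ┃   
├────┼────┼─┃Moves: 0  0/3               ┃   
│ 13 │ 12 │ ┃                            ┃   
└────┴────┴─┃                            ┃   
Moves: 0    ┃                            ┃   
            ┃                            ┃   
            ┃                            ┃   
            ┃                            ┃   
            ┃                            ┃   
            ┗━━━━━━━━━━━━━━━━━━━━━━━━━━━━┛   
                                ┃            
━━━━━━━━━━━━━━━━━━━━━━━━━━━━━━━━┛            
                                             
                                             
                                             
                                             


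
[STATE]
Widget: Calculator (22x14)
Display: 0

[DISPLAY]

                     0
┌───┬───┬───┬───┐     
│ 7 │ 8 │ 9 │ ÷ │     
├───┼───┼───┼───┤     
│ 4 │ 5 │ 6 │ × │     
├───┼───┼───┼───┤     
│ 1 │ 2 │ 3 │ - │     
├───┼───┼───┼───┤     
│ 0 │ . │ = │ + │     
├───┼───┼───┼───┤     
│ C │ MC│ MR│ M+│     
└───┴───┴───┴───┘     
                      
                      


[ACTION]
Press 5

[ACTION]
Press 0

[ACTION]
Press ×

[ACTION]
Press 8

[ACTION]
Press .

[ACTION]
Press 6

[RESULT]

                   8.6
┌───┬───┬───┬───┐     
│ 7 │ 8 │ 9 │ ÷ │     
├───┼───┼───┼───┤     
│ 4 │ 5 │ 6 │ × │     
├───┼───┼───┼───┤     
│ 1 │ 2 │ 3 │ - │     
├───┼───┼───┼───┤     
│ 0 │ . │ = │ + │     
├───┼───┼───┼───┤     
│ C │ MC│ MR│ M+│     
└───┴───┴───┴───┘     
                      
                      


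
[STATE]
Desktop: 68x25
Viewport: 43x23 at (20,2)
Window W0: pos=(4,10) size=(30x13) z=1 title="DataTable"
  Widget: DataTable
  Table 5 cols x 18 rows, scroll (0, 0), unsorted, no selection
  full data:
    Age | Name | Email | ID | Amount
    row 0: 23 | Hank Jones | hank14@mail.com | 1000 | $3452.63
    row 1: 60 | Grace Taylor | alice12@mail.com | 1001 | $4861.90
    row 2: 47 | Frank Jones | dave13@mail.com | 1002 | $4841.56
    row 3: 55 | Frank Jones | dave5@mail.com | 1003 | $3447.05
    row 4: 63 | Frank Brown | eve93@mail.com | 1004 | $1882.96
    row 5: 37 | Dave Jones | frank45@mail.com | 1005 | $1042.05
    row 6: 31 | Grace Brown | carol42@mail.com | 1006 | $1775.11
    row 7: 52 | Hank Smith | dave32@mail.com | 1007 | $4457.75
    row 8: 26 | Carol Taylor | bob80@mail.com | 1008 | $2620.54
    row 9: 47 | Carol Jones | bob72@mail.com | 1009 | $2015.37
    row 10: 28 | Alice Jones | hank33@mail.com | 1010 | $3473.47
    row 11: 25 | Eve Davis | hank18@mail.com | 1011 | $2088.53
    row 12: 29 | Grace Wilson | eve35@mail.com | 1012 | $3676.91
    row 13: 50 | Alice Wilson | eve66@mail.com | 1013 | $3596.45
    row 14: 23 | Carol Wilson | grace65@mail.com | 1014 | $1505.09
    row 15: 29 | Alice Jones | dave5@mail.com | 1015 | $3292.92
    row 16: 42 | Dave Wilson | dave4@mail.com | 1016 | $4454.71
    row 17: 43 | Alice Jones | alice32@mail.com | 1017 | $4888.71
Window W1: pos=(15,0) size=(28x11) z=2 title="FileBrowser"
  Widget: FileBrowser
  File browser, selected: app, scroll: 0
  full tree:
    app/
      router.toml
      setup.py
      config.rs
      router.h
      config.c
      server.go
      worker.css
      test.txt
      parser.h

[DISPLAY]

──────────────────────┨                    
] app/                ┃                    
router.toml           ┃                    
setup.py              ┃                    
config.rs             ┃                    
router.h              ┃                    
config.c              ┃                    
server.go             ┃                    
━━━━━━━━━━━━━━━━━━━━━━┛                    
             ┃                             
─────────────┨                             
 │Email      ┃                             
─┼───────────┃                             
 │hank14@mail┃                             
r│alice12@mai┃                             
 │dave13@mail┃                             
 │dave5@mail.┃                             
 │eve93@mail.┃                             
 │frank45@mai┃                             
 │carol42@mai┃                             
━━━━━━━━━━━━━┛                             
                                           
                                           


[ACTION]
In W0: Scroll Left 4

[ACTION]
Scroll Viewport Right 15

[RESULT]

─────────────────┨                         
/                ┃                         
r.toml           ┃                         
.py              ┃                         
g.rs             ┃                         
r.h              ┃                         
g.c              ┃                         
r.go             ┃                         
━━━━━━━━━━━━━━━━━┛                         
        ┃                                  
────────┨                                  
il      ┃                                  
────────┃                                  
k14@mail┃                                  
ce12@mai┃                                  
e13@mail┃                                  
e5@mail.┃                                  
93@mail.┃                                  
nk45@mai┃                                  
ol42@mai┃                                  
━━━━━━━━┛                                  
                                           
                                           


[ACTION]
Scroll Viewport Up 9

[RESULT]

━━━━━━━━━━━━━━━━━┓                         
ser              ┃                         
─────────────────┨                         
/                ┃                         
r.toml           ┃                         
.py              ┃                         
g.rs             ┃                         
r.h              ┃                         
g.c              ┃                         
r.go             ┃                         
━━━━━━━━━━━━━━━━━┛                         
        ┃                                  
────────┨                                  
il      ┃                                  
────────┃                                  
k14@mail┃                                  
ce12@mai┃                                  
e13@mail┃                                  
e5@mail.┃                                  
93@mail.┃                                  
nk45@mai┃                                  
ol42@mai┃                                  
━━━━━━━━┛                                  


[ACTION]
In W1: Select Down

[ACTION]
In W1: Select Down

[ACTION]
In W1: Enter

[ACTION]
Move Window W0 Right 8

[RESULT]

━━━━━━━━━━━━━━━━━┓                         
ser              ┃                         
─────────────────┨                         
/                ┃                         
r.toml           ┃                         
.py              ┃                         
g.rs             ┃                         
r.h              ┃                         
g.c              ┃                         
r.go             ┃                         
━━━━━━━━━━━━━━━━━┛                         
                ┃                          
────────────────┨                          
    │Email      ┃                          
────┼───────────┃                          
es  │hank14@mail┃                          
ylor│alice12@mai┃                          
nes │dave13@mail┃                          
nes │dave5@mail.┃                          
own │eve93@mail.┃                          
es  │frank45@mai┃                          
own │carol42@mai┃                          
━━━━━━━━━━━━━━━━┛                          


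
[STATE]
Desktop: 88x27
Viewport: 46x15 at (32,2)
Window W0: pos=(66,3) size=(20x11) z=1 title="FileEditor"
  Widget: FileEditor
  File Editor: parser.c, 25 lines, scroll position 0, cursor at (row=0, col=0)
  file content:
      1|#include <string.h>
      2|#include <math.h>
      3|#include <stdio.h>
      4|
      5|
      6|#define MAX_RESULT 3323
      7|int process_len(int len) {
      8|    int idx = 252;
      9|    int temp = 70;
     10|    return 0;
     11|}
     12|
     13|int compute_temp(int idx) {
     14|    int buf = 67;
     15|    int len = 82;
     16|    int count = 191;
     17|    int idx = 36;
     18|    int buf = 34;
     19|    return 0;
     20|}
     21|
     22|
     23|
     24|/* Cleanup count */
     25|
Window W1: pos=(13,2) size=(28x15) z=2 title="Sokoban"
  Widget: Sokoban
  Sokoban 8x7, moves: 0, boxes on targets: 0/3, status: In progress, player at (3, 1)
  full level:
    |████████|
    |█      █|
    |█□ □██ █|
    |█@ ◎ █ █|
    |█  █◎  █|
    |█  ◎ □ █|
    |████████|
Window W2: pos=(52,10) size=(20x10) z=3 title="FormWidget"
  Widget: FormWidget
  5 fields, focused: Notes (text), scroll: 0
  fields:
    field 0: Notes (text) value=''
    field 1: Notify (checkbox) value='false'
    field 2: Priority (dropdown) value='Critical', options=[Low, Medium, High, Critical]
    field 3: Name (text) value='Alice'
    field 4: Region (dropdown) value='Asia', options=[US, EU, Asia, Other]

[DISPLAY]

━━━━━━━━┓                                     
        ┃                         ┏━━━━━━━━━━━
────────┨                         ┃ FileEditor
        ┃                         ┠───────────
        ┃                         ┃█include <s
        ┃                         ┃#include <m
        ┃                         ┃#include <s
        ┃                         ┃           
        ┃           ┏━━━━━━━━━━━━━━━━━━┓      
        ┃           ┃ FormWidget       ┃ne MAX
        ┃           ┠──────────────────┨rocess
        ┃           ┃> Notes:      [  ]┃━━━━━━
        ┃           ┃  Notify:     [ ] ┃      
        ┃           ┃  Priority:   [C▼]┃      
━━━━━━━━┛           ┃  Name:       [Al]┃      


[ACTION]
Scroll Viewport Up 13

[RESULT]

                                              
                                              
━━━━━━━━┓                                     
        ┃                         ┏━━━━━━━━━━━
────────┨                         ┃ FileEditor
        ┃                         ┠───────────
        ┃                         ┃█include <s
        ┃                         ┃#include <m
        ┃                         ┃#include <s
        ┃                         ┃           
        ┃           ┏━━━━━━━━━━━━━━━━━━┓      
        ┃           ┃ FormWidget       ┃ne MAX
        ┃           ┠──────────────────┨rocess
        ┃           ┃> Notes:      [  ]┃━━━━━━
        ┃           ┃  Notify:     [ ] ┃      


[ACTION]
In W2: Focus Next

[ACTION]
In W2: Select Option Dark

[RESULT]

                                              
                                              
━━━━━━━━┓                                     
        ┃                         ┏━━━━━━━━━━━
────────┨                         ┃ FileEditor
        ┃                         ┠───────────
        ┃                         ┃█include <s
        ┃                         ┃#include <m
        ┃                         ┃#include <s
        ┃                         ┃           
        ┃           ┏━━━━━━━━━━━━━━━━━━┓      
        ┃           ┃ FormWidget       ┃ne MAX
        ┃           ┠──────────────────┨rocess
        ┃           ┃  Notes:      [  ]┃━━━━━━
        ┃           ┃> Notify:     [ ] ┃      


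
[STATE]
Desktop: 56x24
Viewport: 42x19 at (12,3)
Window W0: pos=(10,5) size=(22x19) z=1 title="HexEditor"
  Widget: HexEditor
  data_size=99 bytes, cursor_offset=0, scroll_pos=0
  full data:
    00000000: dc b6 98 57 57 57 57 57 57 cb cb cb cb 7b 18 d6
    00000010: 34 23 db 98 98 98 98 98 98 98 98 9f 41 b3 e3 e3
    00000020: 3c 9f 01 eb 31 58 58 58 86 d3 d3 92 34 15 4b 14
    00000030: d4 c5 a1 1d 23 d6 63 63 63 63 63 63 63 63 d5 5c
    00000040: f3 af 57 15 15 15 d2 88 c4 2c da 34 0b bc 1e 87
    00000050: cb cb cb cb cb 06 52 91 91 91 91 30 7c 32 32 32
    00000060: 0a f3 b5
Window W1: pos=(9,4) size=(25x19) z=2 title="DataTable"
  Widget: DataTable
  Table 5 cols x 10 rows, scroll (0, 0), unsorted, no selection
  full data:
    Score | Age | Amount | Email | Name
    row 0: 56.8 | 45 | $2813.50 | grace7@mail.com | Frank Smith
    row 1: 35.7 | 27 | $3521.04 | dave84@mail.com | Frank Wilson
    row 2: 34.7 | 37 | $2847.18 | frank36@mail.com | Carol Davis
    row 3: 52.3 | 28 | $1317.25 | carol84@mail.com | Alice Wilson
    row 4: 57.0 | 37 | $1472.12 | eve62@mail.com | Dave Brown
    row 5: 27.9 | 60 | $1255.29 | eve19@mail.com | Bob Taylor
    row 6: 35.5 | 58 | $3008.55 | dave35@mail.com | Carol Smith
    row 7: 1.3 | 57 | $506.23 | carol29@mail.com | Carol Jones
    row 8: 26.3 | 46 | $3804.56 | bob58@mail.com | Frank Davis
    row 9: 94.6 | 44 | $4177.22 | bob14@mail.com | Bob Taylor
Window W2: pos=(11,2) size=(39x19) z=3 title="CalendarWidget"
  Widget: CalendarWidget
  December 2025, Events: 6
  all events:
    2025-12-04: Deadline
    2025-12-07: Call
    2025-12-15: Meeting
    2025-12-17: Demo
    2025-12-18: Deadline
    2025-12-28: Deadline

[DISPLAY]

 CalendarWidget                      ┃    
─────────────────────────────────────┨    
            December 2025            ┃    
Mo Tu We Th Fr Sa Su                 ┃    
 1  2  3  4*  5  6  7*               ┃    
 8  9 10 11 12 13 14                 ┃    
15* 16 17* 18* 19 20 21              ┃    
22 23 24 25 26 27 28*                ┃    
29 30 31                             ┃    
                                     ┃    
                                     ┃    
                                     ┃    
                                     ┃    
                                     ┃    
                                     ┃    
                                     ┃    
                                     ┃    
━━━━━━━━━━━━━━━━━━━━━━━━━━━━━━━━━━━━━┛    
                     ┃                    


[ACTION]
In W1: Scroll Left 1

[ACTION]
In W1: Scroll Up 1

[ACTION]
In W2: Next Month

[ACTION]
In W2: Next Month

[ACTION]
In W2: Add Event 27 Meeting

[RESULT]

 CalendarWidget                      ┃    
─────────────────────────────────────┨    
            February 2026            ┃    
Mo Tu We Th Fr Sa Su                 ┃    
                   1                 ┃    
 2  3  4  5  6  7  8                 ┃    
 9 10 11 12 13 14 15                 ┃    
16 17 18 19 20 21 22                 ┃    
23 24 25 26 27* 28                   ┃    
                                     ┃    
                                     ┃    
                                     ┃    
                                     ┃    
                                     ┃    
                                     ┃    
                                     ┃    
                                     ┃    
━━━━━━━━━━━━━━━━━━━━━━━━━━━━━━━━━━━━━┛    
                     ┃                    


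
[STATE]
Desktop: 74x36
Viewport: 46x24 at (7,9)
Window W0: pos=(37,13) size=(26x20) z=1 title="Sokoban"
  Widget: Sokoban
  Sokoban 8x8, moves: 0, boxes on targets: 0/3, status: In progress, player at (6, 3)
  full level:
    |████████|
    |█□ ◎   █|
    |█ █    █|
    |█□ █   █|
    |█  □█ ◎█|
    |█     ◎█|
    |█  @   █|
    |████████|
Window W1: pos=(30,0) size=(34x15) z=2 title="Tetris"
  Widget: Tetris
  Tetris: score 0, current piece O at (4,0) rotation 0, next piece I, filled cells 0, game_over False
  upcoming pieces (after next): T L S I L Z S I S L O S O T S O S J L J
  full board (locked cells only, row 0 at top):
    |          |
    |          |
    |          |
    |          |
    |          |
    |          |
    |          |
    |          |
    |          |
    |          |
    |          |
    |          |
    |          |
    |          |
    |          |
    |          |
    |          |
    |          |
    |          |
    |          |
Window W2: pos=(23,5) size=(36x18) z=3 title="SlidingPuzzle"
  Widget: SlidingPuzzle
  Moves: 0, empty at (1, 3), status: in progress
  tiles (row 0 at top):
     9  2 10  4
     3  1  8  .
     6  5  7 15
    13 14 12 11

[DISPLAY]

                ┃│  9 │  2 │ 10 │  4 │        
                ┃├────┼────┼────┼────┤        
                ┃│  3 │  1 │  8 │    │        
                ┃├────┼────┼────┼────┤        
                ┃│  6 │  5 │  7 │ 15 │        
                ┃├────┼────┼────┼────┤        
                ┃│ 13 │ 14 │ 12 │ 11 │        
                ┃└────┴────┴────┴────┘        
                ┃Moves: 0                     
                ┃                             
                ┃                             
                ┃                             
                ┃                             
                ┗━━━━━━━━━━━━━━━━━━━━━━━━━━━━━
                              ┃████████       
                              ┃Moves: 0  0/3  
                              ┃               
                              ┃               
                              ┃               
                              ┃               
                              ┃               
                              ┃               
                              ┃               
                              ┗━━━━━━━━━━━━━━━


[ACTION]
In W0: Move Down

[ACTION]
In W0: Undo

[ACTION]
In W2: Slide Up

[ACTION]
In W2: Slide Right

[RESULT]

                ┃│  9 │  2 │ 10 │  4 │        
                ┃├────┼────┼────┼────┤        
                ┃│  3 │  1 │  8 │ 15 │        
                ┃├────┼────┼────┼────┤        
                ┃│  6 │  5 │    │  7 │        
                ┃├────┼────┼────┼────┤        
                ┃│ 13 │ 14 │ 12 │ 11 │        
                ┃└────┴────┴────┴────┘        
                ┃Moves: 2                     
                ┃                             
                ┃                             
                ┃                             
                ┃                             
                ┗━━━━━━━━━━━━━━━━━━━━━━━━━━━━━
                              ┃████████       
                              ┃Moves: 0  0/3  
                              ┃               
                              ┃               
                              ┃               
                              ┃               
                              ┃               
                              ┃               
                              ┃               
                              ┗━━━━━━━━━━━━━━━


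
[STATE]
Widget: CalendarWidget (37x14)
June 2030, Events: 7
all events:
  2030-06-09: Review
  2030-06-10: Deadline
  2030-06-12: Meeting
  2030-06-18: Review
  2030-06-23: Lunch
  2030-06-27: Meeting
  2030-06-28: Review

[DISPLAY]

              June 2030              
Mo Tu We Th Fr Sa Su                 
                1  2                 
 3  4  5  6  7  8  9*                
10* 11 12* 13 14 15 16               
17 18* 19 20 21 22 23*               
24 25 26 27* 28* 29 30               
                                     
                                     
                                     
                                     
                                     
                                     
                                     


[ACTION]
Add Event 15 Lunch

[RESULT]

              June 2030              
Mo Tu We Th Fr Sa Su                 
                1  2                 
 3  4  5  6  7  8  9*                
10* 11 12* 13 14 15* 16              
17 18* 19 20 21 22 23*               
24 25 26 27* 28* 29 30               
                                     
                                     
                                     
                                     
                                     
                                     
                                     


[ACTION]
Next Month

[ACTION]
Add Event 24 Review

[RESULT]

              July 2030              
Mo Tu We Th Fr Sa Su                 
 1  2  3  4  5  6  7                 
 8  9 10 11 12 13 14                 
15 16 17 18 19 20 21                 
22 23 24* 25 26 27 28                
29 30 31                             
                                     
                                     
                                     
                                     
                                     
                                     
                                     


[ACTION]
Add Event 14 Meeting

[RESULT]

              July 2030              
Mo Tu We Th Fr Sa Su                 
 1  2  3  4  5  6  7                 
 8  9 10 11 12 13 14*                
15 16 17 18 19 20 21                 
22 23 24* 25 26 27 28                
29 30 31                             
                                     
                                     
                                     
                                     
                                     
                                     
                                     


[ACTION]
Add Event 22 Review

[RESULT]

              July 2030              
Mo Tu We Th Fr Sa Su                 
 1  2  3  4  5  6  7                 
 8  9 10 11 12 13 14*                
15 16 17 18 19 20 21                 
22* 23 24* 25 26 27 28               
29 30 31                             
                                     
                                     
                                     
                                     
                                     
                                     
                                     


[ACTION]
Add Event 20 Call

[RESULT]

              July 2030              
Mo Tu We Th Fr Sa Su                 
 1  2  3  4  5  6  7                 
 8  9 10 11 12 13 14*                
15 16 17 18 19 20* 21                
22* 23 24* 25 26 27 28               
29 30 31                             
                                     
                                     
                                     
                                     
                                     
                                     
                                     
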